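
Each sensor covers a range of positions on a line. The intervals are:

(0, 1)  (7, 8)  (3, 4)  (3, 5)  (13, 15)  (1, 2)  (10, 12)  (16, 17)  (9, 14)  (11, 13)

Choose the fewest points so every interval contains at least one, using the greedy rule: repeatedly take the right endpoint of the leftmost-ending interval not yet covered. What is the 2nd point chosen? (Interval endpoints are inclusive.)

4

Sorted: [0,1] [1,2] [3,4] [3,5] [7,8] [10,12] [11,13] [9,14] [13,15] [16,17]
{[0,1],[1,2]} hit by 1; {[3,4],[3,5]} hit by 4; {[7,8]} hit by 8; {[10,12],[11,13],[9,14]} hit by 12; {[13,15]} hit by 15; {[16,17]} hit by 17.
Points: 1, 4, 8, 12, 15, 17 (6 total).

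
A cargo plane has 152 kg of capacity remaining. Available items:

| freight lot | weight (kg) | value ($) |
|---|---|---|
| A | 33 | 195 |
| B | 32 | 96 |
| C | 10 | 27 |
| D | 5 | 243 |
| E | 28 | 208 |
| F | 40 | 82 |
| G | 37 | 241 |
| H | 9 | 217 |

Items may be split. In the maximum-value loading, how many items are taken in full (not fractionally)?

6

Ratios (sorted): D 48.60, H 24.11, E 7.43, G 6.51, A 5.91, B 3.00, C 2.70, F 2.05
take D (5 @ 243); take H (9 @ 217); take E (28 @ 208); take G (37 @ 241); take A (33 @ 195); take B (32 @ 96); take 8/10 of C → 21.60. Capacity used 152/152.
6 item(s) taken whole; one partial (take 8/10 of C).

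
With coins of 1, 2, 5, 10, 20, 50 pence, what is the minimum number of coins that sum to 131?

Use the largest denomination that fits, subtract, and repeat.
131 − 2×50→31 − 1×20→11 − 1×10→1 − 1×1→0
Total coins = 2 + 1 + 1 + 1 = 5

5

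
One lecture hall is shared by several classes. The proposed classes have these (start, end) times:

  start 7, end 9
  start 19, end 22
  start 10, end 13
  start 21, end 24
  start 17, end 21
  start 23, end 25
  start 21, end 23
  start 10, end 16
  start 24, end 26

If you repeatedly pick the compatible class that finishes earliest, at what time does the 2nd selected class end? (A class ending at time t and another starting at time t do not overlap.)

Greedy by earliest finish: after sorting by end time, pick each interval compatible with the last pick.
By end time: (7,9), (10,13), (10,16), (17,21), (19,22), (21,23), (21,24), (23,25), (24,26).
Pick (7,9); next start ≥ 9 → (10,13); next start ≥ 13 → (17,21); next start ≥ 21 → (21,23); next start ≥ 23 → (23,25).
Selected: (7,9) (10,13) (17,21) (21,23) (23,25)

13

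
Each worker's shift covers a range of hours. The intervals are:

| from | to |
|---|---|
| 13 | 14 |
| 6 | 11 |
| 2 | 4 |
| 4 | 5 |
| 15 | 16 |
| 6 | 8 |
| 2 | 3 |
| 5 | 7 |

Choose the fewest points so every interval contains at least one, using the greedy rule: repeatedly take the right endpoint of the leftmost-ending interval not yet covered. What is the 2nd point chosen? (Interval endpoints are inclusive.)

Process intervals by earliest right end; each time one isn't hit yet, stab at its right endpoint.
Sorted: [2,3] [2,4] [4,5] [5,7] [6,8] [6,11] [13,14] [15,16]
{[2,3],[2,4]} hit by 3; {[4,5],[5,7]} hit by 5; {[6,8],[6,11]} hit by 8; {[13,14]} hit by 14; {[15,16]} hit by 16.
Points: 3, 5, 8, 14, 16 (5 total).

5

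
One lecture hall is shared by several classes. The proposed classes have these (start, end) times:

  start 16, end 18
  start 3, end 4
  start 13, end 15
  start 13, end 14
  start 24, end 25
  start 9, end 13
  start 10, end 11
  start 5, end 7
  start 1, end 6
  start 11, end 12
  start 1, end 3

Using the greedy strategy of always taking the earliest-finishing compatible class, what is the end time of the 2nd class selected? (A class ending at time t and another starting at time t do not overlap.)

Sort by end time and greedily take each interval whose start is ≥ the last chosen end.
By end time: (1,3), (3,4), (1,6), (5,7), (10,11), (11,12), (9,13), (13,14), (13,15), (16,18), (24,25).
Pick (1,3); next start ≥ 3 → (3,4); next start ≥ 4 → (5,7); next start ≥ 7 → (10,11); next start ≥ 11 → (11,12); next start ≥ 12 → (13,14); next start ≥ 14 → (16,18); next start ≥ 18 → (24,25).
Selected: (1,3) (3,4) (5,7) (10,11) (11,12) (13,14) (16,18) (24,25)

4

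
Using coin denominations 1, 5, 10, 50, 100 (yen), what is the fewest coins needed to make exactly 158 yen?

Use the largest denomination that fits, subtract, and repeat.
158 − 1×100→58 − 1×50→8 − 1×5→3 − 3×1→0
Total coins = 1 + 1 + 1 + 3 = 6

6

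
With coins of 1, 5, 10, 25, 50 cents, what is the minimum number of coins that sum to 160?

160 = 3×50 + 1×10
Total coins = 3 + 1 = 4

4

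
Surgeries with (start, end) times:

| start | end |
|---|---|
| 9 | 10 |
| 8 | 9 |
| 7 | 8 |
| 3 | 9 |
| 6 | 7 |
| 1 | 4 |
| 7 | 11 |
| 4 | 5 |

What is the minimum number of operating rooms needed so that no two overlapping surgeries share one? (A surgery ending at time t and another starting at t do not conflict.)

Events (time:±→running): 1:+→1 3:+→2 4:-→1 4:+→2 5:-→1 6:+→2 7:-→1 7:+→2 7:+→3 … peak 3.

3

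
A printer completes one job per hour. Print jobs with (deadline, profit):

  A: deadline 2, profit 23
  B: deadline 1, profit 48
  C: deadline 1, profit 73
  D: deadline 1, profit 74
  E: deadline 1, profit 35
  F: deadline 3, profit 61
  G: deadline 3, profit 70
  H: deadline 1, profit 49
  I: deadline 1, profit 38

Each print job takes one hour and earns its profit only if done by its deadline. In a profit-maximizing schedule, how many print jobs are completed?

Sort by profit descending; place each in the latest free slot ≤ its deadline.
Profit order: D=74 C=73 G=70 F=61 H=49 B=48 I=38 E=35 A=23
Assign: D→slot 1, C skipped, G→slot 3, F→slot 2, H skipped, B skipped, I skipped, E skipped, A skipped.
Slots: [1:D] [2:F] [3:G]
3 of 9 scheduled.

3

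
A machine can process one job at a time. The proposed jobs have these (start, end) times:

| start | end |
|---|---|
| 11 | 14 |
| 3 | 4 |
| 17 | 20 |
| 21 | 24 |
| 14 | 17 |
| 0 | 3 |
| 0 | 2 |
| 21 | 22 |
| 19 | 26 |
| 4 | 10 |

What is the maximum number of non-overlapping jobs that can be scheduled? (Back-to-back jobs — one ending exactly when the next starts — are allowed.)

7

By end time: (0,2), (0,3), (3,4), (4,10), (11,14), (14,17), (17,20), (21,22), (21,24), (19,26).
Pick (0,2); next start ≥ 2 → (3,4); next start ≥ 4 → (4,10); next start ≥ 10 → (11,14); next start ≥ 14 → (14,17); next start ≥ 17 → (17,20); next start ≥ 20 → (21,22).
Selected 7 jobs.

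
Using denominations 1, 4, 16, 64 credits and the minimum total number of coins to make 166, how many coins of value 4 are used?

166 = 2×64 + 2×16 + 1×4 + 2×1
Count of 4: 1

1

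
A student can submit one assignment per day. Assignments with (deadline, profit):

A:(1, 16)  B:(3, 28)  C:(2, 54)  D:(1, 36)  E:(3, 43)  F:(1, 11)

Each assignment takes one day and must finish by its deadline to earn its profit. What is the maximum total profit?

133

Profit order: C=54 E=43 D=36 B=28 A=16 F=11
Assign: C→slot 2, E→slot 3, D→slot 1, B skipped, A skipped, F skipped.
Slots: [1:D] [2:C] [3:E]
Profit = 36 + 54 + 43 = 133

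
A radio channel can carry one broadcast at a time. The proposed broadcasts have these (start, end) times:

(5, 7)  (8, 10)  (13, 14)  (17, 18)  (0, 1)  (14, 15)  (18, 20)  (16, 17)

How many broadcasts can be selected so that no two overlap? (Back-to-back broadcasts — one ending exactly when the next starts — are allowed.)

Greedy by earliest finish: after sorting by end time, pick each interval compatible with the last pick.
Sorted by end: (0,1)  (5,7)  (8,10)  (13,14)  (14,15)  (16,17)  (17,18)  (18,20)
take (0,1); take (5,7); take (8,10); take (13,14); take (14,15); take (16,17); take (17,18); take (18,20).
Selected 8 broadcasts.

8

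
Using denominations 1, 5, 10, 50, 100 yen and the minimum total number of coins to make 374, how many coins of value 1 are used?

Greedy: take as many of the largest coin as possible, then repeat with the remainder.
374 = 3×100 + 1×50 + 2×10 + 4×1
Count of 1: 4

4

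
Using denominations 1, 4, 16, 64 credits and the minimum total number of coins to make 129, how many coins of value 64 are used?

Greedy: take as many of the largest coin as possible, then repeat with the remainder.
129 − 2×64→1 − 1×1→0
Count of 64: 2

2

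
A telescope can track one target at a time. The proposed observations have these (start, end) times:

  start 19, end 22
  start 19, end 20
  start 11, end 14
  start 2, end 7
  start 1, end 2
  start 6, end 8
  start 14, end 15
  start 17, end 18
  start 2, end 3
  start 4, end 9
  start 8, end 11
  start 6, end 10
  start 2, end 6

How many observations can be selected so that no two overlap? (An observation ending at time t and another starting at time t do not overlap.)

8

By end time: (1,2), (2,3), (2,6), (2,7), (6,8), (4,9), (6,10), (8,11), (11,14), (14,15), (17,18), (19,20), (19,22).
Pick (1,2); next start ≥ 2 → (2,3); next start ≥ 3 → (6,8); next start ≥ 8 → (8,11); next start ≥ 11 → (11,14); next start ≥ 14 → (14,15); next start ≥ 15 → (17,18); next start ≥ 18 → (19,20).
Selected 8 observations.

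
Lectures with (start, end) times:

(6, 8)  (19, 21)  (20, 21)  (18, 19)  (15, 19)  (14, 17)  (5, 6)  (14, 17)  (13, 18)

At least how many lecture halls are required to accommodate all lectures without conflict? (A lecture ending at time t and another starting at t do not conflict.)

4

Events (time:±→running): 5:+→1 6:-→0 6:+→1 8:-→0 13:+→1 14:+→2 14:+→3 15:+→4 … peak 4.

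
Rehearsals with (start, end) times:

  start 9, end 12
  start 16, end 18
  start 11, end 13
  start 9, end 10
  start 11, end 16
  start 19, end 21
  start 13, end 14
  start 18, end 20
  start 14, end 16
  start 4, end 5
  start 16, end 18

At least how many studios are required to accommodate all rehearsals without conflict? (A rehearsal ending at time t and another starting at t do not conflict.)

3

The answer is the maximum number of intervals overlapping at any instant.
Events (time:±→running): 4:+→1 5:-→0 9:+→1 9:+→2 10:-→1 11:+→2 11:+→3 … peak 3.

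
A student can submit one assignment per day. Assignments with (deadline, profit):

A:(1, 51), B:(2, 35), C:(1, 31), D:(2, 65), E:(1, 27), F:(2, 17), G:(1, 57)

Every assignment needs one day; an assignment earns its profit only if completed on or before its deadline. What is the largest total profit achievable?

By profit: D(d2,65), G(d1,57), A(d1,51), B(d2,35), C(d1,31), E(d1,27), F(d2,17)
D→slot 2; G→slot 1; A skipped; B skipped; C skipped; E skipped; F skipped.
Profit = 57 + 65 = 122

122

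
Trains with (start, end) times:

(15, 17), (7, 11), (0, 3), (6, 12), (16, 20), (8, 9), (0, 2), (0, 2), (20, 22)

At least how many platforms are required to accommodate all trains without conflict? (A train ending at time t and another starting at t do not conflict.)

3

Count concurrent intervals with a sweep; the peak is the room count.
starts: [0, 0, 0, 6, 7, 8, 15, 16, 20]
ends:   [2, 2, 3, 9, 11, 12, 17, 20, 22]
s0→1 s0→2 s0→3  — peak 3.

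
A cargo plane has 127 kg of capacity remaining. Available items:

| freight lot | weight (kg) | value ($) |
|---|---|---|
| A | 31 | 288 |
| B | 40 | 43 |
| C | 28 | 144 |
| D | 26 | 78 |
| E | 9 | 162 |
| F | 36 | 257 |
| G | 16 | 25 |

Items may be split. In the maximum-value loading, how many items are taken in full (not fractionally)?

4

Ratios (sorted): E 18.00, A 9.29, F 7.14, C 5.14, D 3.00, G 1.56, B 1.07
take E (9 @ 162); take A (31 @ 288); take F (36 @ 257); take C (28 @ 144); take 23/26 of D → 69.00. Capacity used 127/127.
4 item(s) taken whole; one partial (take 23/26 of D).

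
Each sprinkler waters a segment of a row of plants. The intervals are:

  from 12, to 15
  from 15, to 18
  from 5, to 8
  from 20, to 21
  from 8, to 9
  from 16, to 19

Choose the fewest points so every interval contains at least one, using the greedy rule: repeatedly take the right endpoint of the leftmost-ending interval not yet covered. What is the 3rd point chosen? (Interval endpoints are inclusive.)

19

By right end: [5,8]  [8,9]  [12,15]  [15,18]  [16,19]  [20,21]
[5,8] uncovered → point at 8; [12,15] uncovered → point at 15; [16,19] uncovered → point at 19; [20,21] uncovered → point at 21.
Points: 8, 15, 19, 21 (4 total).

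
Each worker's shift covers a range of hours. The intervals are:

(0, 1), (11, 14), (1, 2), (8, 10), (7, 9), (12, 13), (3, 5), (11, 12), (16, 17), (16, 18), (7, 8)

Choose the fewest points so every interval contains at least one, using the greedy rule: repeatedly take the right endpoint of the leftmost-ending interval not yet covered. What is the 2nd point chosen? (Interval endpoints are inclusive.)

Sorted: [0,1] [1,2] [3,5] [7,8] [7,9] [8,10] [11,12] [12,13] [11,14] [16,17] [16,18]
{[0,1],[1,2]} hit by 1; {[3,5]} hit by 5; {[7,8],[7,9],[8,10]} hit by 8; {[11,12],[12,13],[11,14]} hit by 12; {[16,17],[16,18]} hit by 17.
Points: 1, 5, 8, 12, 17 (5 total).

5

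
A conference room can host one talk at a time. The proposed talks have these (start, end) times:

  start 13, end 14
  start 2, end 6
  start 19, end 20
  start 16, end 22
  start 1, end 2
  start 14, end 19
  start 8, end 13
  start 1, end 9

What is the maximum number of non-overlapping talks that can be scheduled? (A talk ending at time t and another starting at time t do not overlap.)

By end time: (1,2), (2,6), (1,9), (8,13), (13,14), (14,19), (19,20), (16,22).
Pick (1,2); next start ≥ 2 → (2,6); next start ≥ 6 → (8,13); next start ≥ 13 → (13,14); next start ≥ 14 → (14,19); next start ≥ 19 → (19,20).
Selected 6 talks.

6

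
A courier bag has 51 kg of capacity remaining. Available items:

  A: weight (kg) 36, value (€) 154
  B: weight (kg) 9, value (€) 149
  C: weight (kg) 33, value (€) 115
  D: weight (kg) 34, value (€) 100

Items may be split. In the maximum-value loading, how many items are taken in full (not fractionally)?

Ratios (sorted): B 16.56, A 4.28, C 3.48, D 2.94
take B (9 @ 149); take A (36 @ 154); take 6/33 of C → 20.91. Capacity used 51/51.
2 item(s) taken whole; one partial (take 6/33 of C).

2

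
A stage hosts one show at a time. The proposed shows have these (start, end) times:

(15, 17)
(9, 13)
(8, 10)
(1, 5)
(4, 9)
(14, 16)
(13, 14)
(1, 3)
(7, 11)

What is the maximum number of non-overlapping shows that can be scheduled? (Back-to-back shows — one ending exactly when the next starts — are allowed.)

5

Sorted by end: (1,3)  (1,5)  (4,9)  (8,10)  (7,11)  (9,13)  (13,14)  (14,16)  (15,17)
take (1,3); take (4,9); skip (8,10); skip (7,11); take (9,13); take (13,14); take (14,16).
Selected 5 shows.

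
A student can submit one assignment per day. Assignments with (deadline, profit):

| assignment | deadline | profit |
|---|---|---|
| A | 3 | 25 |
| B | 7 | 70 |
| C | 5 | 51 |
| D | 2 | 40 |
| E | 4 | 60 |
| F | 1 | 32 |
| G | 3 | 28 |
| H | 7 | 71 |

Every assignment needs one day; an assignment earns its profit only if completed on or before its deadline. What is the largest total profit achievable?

352

Take jobs in profit order; each goes to the latest open slot no later than its deadline.
By profit: H(d7,71), B(d7,70), E(d4,60), C(d5,51), D(d2,40), F(d1,32), G(d3,28), A(d3,25)
H→slot 7; B→slot 6; E→slot 4; C→slot 5; D→slot 2; F→slot 1; G→slot 3; A skipped.
Profit = 32 + 40 + 28 + 60 + 51 + 70 + 71 = 352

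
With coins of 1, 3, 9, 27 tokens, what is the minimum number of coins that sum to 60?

4

Use the largest denomination that fits, subtract, and repeat.
60 − 2×27→6 − 2×3→0
Total coins = 2 + 2 = 4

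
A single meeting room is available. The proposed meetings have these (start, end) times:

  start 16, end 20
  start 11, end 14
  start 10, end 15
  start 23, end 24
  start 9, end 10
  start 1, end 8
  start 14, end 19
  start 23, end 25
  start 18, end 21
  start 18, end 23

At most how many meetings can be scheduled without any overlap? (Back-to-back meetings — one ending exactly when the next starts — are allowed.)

5

By end time: (1,8), (9,10), (11,14), (10,15), (14,19), (16,20), (18,21), (18,23), (23,24), (23,25).
Pick (1,8); next start ≥ 8 → (9,10); next start ≥ 10 → (11,14); next start ≥ 14 → (14,19); next start ≥ 19 → (23,24).
Selected 5 meetings.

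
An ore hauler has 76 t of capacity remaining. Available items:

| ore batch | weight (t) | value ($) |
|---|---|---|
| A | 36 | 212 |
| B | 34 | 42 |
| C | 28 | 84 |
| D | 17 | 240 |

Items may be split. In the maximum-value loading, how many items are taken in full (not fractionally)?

2

Greedy by value/weight ratio, highest first.
Order: D (240/17=14.12) > A (212/36=5.89) > C (84/28=3.00) > B (42/34=1.24)
Fill: take D (17 @ 240) → take A (36 @ 212) → take 23/28 of C → 69.00; 76/76 used.
2 item(s) taken whole; one partial (take 23/28 of C).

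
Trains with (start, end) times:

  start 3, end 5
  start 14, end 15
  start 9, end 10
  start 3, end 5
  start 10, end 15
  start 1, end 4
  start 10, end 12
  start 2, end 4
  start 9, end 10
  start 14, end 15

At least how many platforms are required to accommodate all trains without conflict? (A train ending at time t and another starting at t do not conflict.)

The answer is the maximum number of intervals overlapping at any instant.
starts: [1, 2, 3, 3, 9, 9, 10, 10, 14, 14]
ends:   [4, 4, 5, 5, 10, 10, 12, 15, 15, 15]
s1→1 s2→2 s3→3 s3→4  — peak 4.

4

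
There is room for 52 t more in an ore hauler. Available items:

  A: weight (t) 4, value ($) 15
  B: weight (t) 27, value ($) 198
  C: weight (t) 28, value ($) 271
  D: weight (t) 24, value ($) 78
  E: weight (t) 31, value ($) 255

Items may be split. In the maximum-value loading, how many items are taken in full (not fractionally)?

Order: C (271/28=9.68) > E (255/31=8.23) > B (198/27=7.33) > A (15/4=3.75) > D (78/24=3.25)
Fill: take C (28 @ 271) → take 24/31 of E → 197.42; 52/52 used.
1 item(s) taken whole; one partial (take 24/31 of E).

1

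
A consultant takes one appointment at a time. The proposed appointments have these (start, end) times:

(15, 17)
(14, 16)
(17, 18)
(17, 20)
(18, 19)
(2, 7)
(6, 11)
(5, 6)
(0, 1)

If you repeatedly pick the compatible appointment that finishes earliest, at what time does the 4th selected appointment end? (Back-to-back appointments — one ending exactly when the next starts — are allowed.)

Sort by end time and greedily take each interval whose start is ≥ the last chosen end.
By end time: (0,1), (5,6), (2,7), (6,11), (14,16), (15,17), (17,18), (18,19), (17,20).
Pick (0,1); next start ≥ 1 → (5,6); next start ≥ 6 → (6,11); next start ≥ 11 → (14,16); next start ≥ 16 → (17,18); next start ≥ 18 → (18,19).
Selected: (0,1) (5,6) (6,11) (14,16) (17,18) (18,19)

16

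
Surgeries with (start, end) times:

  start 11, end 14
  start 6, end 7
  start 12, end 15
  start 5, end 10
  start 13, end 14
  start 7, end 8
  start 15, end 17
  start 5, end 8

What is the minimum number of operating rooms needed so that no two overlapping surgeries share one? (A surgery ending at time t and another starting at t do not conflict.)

3

Events (time:±→running): 5:+→1 5:+→2 6:+→3 … peak 3.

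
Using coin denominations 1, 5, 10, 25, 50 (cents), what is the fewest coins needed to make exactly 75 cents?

Use the largest denomination that fits, subtract, and repeat.
75 − 1×50→25 − 1×25→0
Total coins = 1 + 1 = 2

2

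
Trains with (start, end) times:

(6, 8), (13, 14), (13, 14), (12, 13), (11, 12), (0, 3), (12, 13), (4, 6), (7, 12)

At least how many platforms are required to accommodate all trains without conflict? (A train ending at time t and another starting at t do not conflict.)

Count concurrent intervals with a sweep; the peak is the room count.
Events (time:±→running): 0:+→1 3:-→0 4:+→1 6:-→0 6:+→1 7:+→2 … peak 2.

2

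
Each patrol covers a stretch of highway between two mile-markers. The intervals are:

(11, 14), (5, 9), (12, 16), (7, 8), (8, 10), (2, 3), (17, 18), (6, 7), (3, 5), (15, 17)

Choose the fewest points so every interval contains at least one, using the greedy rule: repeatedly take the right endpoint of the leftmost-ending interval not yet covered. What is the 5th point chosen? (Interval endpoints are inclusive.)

17

Sort by right endpoint; whenever an interval is uncovered, place a point at its right end.
Sorted: [2,3] [3,5] [6,7] [7,8] [5,9] [8,10] [11,14] [12,16] [15,17] [17,18]
{[2,3],[3,5]} hit by 3; {[6,7],[7,8],[5,9]} hit by 7; {[8,10]} hit by 10; {[11,14],[12,16]} hit by 14; {[15,17],[17,18]} hit by 17.
Points: 3, 7, 10, 14, 17 (5 total).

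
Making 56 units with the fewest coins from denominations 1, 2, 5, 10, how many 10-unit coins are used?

Use the largest denomination that fits, subtract, and repeat.
56 = 5×10 + 1×5 + 1×1
Count of 10: 5

5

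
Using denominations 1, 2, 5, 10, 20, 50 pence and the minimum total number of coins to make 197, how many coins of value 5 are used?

Greedy: take as many of the largest coin as possible, then repeat with the remainder.
197 − 3×50→47 − 2×20→7 − 1×5→2 − 1×2→0
Count of 5: 1

1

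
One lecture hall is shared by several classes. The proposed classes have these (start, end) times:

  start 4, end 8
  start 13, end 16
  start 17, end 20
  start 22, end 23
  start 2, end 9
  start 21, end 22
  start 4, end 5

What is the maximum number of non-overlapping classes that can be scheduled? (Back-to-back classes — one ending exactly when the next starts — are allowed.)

Order by finish time; keep every interval that doesn't clash with the previous kept one.
Sorted by end: (4,5)  (4,8)  (2,9)  (13,16)  (17,20)  (21,22)  (22,23)
take (4,5); skip (2,9); take (13,16); take (17,20); take (21,22); take (22,23).
Selected 5 classes.

5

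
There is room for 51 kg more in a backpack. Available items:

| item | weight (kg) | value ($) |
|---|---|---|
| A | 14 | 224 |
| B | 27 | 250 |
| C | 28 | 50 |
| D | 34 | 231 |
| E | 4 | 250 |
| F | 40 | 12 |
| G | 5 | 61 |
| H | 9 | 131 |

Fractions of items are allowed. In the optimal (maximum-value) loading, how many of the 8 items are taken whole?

4

Order: E (250/4=62.50) > A (224/14=16.00) > H (131/9=14.56) > G (61/5=12.20) > B (250/27=9.26) > D (231/34=6.79) > C (50/28=1.79) > F (12/40=0.30)
Fill: take E (4 @ 250) → take A (14 @ 224) → take H (9 @ 131) → take G (5 @ 61) → take 19/27 of B → 175.93; 51/51 used.
4 item(s) taken whole; one partial (take 19/27 of B).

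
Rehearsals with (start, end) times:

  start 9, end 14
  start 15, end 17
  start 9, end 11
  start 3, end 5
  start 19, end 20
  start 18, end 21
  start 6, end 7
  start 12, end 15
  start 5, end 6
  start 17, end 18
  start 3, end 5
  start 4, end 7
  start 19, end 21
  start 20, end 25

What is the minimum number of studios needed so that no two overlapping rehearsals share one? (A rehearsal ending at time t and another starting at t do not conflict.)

3

The answer is the maximum number of intervals overlapping at any instant.
Events (time:±→running): 3:+→1 3:+→2 4:+→3 … peak 3.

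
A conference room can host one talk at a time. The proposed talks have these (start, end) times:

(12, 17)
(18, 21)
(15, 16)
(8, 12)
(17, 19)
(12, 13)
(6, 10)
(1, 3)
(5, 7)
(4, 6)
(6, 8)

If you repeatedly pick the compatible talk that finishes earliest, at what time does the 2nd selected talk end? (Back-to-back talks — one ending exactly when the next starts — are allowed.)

6

Order by finish time; keep every interval that doesn't clash with the previous kept one.
Sorted by end: (1,3)  (4,6)  (5,7)  (6,8)  (6,10)  (8,12)  (12,13)  (15,16)  (12,17)  (17,19)  (18,21)
take (1,3); take (4,6); take (6,8); take (8,12); take (12,13); take (15,16); take (17,19).
Selected: (1,3) (4,6) (6,8) (8,12) (12,13) (15,16) (17,19)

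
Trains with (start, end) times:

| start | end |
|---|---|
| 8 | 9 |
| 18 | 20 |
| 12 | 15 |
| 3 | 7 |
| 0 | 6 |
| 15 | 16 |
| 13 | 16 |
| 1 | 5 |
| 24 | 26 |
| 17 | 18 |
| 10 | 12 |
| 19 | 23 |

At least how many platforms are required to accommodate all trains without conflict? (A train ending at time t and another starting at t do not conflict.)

3

Events (time:±→running): 0:+→1 1:+→2 3:+→3 … peak 3.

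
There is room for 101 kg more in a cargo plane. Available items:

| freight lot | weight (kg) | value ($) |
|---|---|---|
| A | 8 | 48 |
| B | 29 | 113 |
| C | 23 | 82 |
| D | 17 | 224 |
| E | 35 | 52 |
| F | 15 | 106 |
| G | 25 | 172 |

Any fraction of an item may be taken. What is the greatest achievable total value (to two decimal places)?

Sort by value per unit weight and fill in that order.
Order: D (224/17=13.18) > F (106/15=7.07) > G (172/25=6.88) > A (48/8=6.00) > B (113/29=3.90) > C (82/23=3.57) > E (52/35=1.49)
Fill: take D (17 @ 224) → take F (15 @ 106) → take G (25 @ 172) → take A (8 @ 48) → take B (29 @ 113) → take 7/23 of C → 24.96; 101/101 used.
Total value = 687.96

687.96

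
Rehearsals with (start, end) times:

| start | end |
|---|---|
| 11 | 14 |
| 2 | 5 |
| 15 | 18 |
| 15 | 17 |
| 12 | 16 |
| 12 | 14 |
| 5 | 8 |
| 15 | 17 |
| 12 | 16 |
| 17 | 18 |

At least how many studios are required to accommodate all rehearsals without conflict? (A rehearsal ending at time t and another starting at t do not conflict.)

5

The answer is the maximum number of intervals overlapping at any instant.
Events (time:±→running): 2:+→1 5:-→0 5:+→1 8:-→0 11:+→1 12:+→2 12:+→3 12:+→4 14:-→3 14:-→2 15:+→3 15:+→4 15:+→5 … peak 5.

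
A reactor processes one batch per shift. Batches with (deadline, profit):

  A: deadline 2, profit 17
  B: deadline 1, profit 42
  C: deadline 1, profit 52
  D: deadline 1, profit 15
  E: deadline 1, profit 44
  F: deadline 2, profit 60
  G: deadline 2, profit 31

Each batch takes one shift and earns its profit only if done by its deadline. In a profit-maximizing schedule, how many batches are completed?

Profit order: F=60 C=52 E=44 B=42 G=31 A=17 D=15
Assign: F→slot 2, C→slot 1, E skipped, B skipped, G skipped, A skipped, D skipped.
Slots: [1:C] [2:F]
2 of 7 scheduled.

2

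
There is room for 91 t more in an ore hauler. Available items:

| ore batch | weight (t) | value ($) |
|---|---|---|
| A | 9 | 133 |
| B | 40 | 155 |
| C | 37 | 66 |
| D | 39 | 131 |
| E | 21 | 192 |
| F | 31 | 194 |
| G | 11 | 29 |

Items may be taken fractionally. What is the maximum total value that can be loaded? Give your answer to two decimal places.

635.25

Greedy by value/weight ratio, highest first.
Ratios (sorted): A 14.78, E 9.14, F 6.26, B 3.88, D 3.36, G 2.64, C 1.78
take A (9 @ 133); take E (21 @ 192); take F (31 @ 194); take 30/40 of B → 116.25. Capacity used 91/91.
Total value = 635.25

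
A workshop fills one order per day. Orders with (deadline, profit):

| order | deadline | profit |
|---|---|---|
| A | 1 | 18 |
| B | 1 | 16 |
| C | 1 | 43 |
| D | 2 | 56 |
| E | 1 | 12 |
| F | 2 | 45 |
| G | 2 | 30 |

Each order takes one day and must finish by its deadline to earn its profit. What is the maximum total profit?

Profit order: D=56 F=45 C=43 G=30 A=18 B=16 E=12
Assign: D→slot 2, F→slot 1, C skipped, G skipped, A skipped, B skipped, E skipped.
Slots: [1:F] [2:D]
Profit = 45 + 56 = 101

101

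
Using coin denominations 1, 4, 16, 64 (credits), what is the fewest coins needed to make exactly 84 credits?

Use the largest denomination that fits, subtract, and repeat.
84 = 1×64 + 1×16 + 1×4
Total coins = 1 + 1 + 1 = 3

3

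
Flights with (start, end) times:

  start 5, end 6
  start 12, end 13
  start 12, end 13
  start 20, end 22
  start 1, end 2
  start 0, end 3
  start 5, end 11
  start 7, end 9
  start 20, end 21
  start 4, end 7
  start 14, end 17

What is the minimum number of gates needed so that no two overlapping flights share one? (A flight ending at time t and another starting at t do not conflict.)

The answer is the maximum number of intervals overlapping at any instant.
Events (time:±→running): 0:+→1 1:+→2 2:-→1 3:-→0 4:+→1 5:+→2 5:+→3 … peak 3.

3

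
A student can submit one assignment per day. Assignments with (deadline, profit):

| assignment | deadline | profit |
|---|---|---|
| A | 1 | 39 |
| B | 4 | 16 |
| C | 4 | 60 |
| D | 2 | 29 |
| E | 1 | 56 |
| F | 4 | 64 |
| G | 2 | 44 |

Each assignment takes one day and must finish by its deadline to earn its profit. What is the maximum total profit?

224

Profit order: F=64 C=60 E=56 G=44 A=39 D=29 B=16
Assign: F→slot 4, C→slot 3, E→slot 1, G→slot 2, A skipped, D skipped, B skipped.
Slots: [1:E] [2:G] [3:C] [4:F]
Profit = 56 + 44 + 60 + 64 = 224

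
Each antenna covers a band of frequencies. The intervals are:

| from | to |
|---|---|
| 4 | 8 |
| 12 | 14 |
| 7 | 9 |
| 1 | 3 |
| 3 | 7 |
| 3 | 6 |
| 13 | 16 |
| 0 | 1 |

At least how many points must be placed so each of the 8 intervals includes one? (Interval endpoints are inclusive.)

Process intervals by earliest right end; each time one isn't hit yet, stab at its right endpoint.
Sorted: [0,1] [1,3] [3,6] [3,7] [4,8] [7,9] [12,14] [13,16]
{[0,1],[1,3]} hit by 1; {[3,6],[3,7],[4,8]} hit by 6; {[7,9]} hit by 9; {[12,14],[13,16]} hit by 14.
Points: 1, 6, 9, 14 (4 total).

4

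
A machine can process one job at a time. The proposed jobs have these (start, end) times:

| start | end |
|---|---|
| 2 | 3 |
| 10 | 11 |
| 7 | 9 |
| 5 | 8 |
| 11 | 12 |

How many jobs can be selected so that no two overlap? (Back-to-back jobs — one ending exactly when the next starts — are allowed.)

4

Sort by end time and greedily take each interval whose start is ≥ the last chosen end.
By end time: (2,3), (5,8), (7,9), (10,11), (11,12).
Pick (2,3); next start ≥ 3 → (5,8); next start ≥ 8 → (10,11); next start ≥ 11 → (11,12).
Selected 4 jobs.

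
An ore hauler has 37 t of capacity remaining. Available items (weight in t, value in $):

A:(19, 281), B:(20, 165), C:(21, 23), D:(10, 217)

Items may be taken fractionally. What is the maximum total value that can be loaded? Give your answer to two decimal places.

Order: D (217/10=21.70) > A (281/19=14.79) > B (165/20=8.25) > C (23/21=1.10)
Fill: take D (10 @ 217) → take A (19 @ 281) → take 8/20 of B → 66.00; 37/37 used.
Total value = 564.00

564.00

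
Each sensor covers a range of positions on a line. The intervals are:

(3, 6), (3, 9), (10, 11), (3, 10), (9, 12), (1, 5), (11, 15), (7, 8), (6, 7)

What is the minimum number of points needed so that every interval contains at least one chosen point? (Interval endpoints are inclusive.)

3

Sort by right endpoint; whenever an interval is uncovered, place a point at its right end.
Sorted: [1,5] [3,6] [6,7] [7,8] [3,9] [3,10] [10,11] [9,12] [11,15]
{[1,5],[3,6]} hit by 5; {[6,7],[7,8],[3,9],[3,10]} hit by 7; {[10,11],[9,12],[11,15]} hit by 11.
Points: 5, 7, 11 (3 total).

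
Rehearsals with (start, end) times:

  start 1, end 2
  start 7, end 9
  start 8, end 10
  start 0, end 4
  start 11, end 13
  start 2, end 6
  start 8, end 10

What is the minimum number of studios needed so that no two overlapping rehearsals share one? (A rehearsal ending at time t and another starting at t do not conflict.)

Count concurrent intervals with a sweep; the peak is the room count.
Events (time:±→running): 0:+→1 1:+→2 2:-→1 2:+→2 4:-→1 6:-→0 7:+→1 8:+→2 8:+→3 … peak 3.

3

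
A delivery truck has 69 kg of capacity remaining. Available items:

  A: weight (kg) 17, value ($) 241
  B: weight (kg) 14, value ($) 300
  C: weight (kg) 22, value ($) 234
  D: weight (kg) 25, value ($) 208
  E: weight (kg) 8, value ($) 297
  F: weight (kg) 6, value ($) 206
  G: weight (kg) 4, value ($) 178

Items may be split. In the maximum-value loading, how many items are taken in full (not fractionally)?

Sort by value per unit weight and fill in that order.
Order: G (178/4=44.50) > E (297/8=37.12) > F (206/6=34.33) > B (300/14=21.43) > A (241/17=14.18) > C (234/22=10.64) > D (208/25=8.32)
Fill: take G (4 @ 178) → take E (8 @ 297) → take F (6 @ 206) → take B (14 @ 300) → take A (17 @ 241) → take 20/22 of C → 212.73; 69/69 used.
5 item(s) taken whole; one partial (take 20/22 of C).

5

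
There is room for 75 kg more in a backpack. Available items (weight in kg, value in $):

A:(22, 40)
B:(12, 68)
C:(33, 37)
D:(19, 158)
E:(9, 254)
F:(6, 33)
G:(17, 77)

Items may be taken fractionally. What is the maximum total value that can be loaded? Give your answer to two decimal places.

Greedy by value/weight ratio, highest first.
Order: E (254/9=28.22) > D (158/19=8.32) > B (68/12=5.67) > F (33/6=5.50) > G (77/17=4.53) > A (40/22=1.82) > C (37/33=1.12)
Fill: take E (9 @ 254) → take D (19 @ 158) → take B (12 @ 68) → take F (6 @ 33) → take G (17 @ 77) → take 12/22 of A → 21.82; 75/75 used.
Total value = 611.82

611.82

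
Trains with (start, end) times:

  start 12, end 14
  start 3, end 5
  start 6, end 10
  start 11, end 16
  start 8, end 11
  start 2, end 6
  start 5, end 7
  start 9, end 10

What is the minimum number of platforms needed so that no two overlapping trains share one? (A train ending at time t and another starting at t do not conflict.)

starts: [2, 3, 5, 6, 8, 9, 11, 12]
ends:   [5, 6, 7, 10, 10, 11, 14, 16]
s2→1 s3→2 e5→1 s5→2 e6→1 s6→2 e7→1 s8→2 s9→3  — peak 3.

3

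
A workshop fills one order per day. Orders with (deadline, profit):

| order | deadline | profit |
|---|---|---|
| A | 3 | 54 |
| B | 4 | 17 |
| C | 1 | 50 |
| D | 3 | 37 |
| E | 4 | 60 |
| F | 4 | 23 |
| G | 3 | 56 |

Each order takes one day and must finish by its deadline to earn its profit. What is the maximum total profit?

220

Profit order: E=60 G=56 A=54 C=50 D=37 F=23 B=17
Assign: E→slot 4, G→slot 3, A→slot 2, C→slot 1, D skipped, F skipped, B skipped.
Slots: [1:C] [2:A] [3:G] [4:E]
Profit = 50 + 54 + 56 + 60 = 220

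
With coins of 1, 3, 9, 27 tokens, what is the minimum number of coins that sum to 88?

6

Greedy: take as many of the largest coin as possible, then repeat with the remainder.
88 − 3×27→7 − 2×3→1 − 1×1→0
Total coins = 3 + 2 + 1 = 6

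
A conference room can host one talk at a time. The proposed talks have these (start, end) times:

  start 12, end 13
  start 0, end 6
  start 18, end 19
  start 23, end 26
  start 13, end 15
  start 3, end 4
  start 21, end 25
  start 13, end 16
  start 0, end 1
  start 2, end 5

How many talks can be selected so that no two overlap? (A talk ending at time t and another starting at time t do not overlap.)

6

Sorted by end: (0,1)  (3,4)  (2,5)  (0,6)  (12,13)  (13,15)  (13,16)  (18,19)  (21,25)  (23,26)
take (0,1); take (3,4); skip (2,5); skip (0,6); take (12,13); take (13,15); skip (13,16); take (18,19); take (21,25); skip (23,26).
Selected 6 talks.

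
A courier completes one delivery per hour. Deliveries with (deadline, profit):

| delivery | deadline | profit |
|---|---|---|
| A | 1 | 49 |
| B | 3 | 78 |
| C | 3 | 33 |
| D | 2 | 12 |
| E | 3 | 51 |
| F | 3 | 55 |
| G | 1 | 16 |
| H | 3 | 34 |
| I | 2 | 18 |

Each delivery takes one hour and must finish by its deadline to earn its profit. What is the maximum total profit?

184

Sort by profit descending; place each in the latest free slot ≤ its deadline.
Profit order: B=78 F=55 E=51 A=49 H=34 C=33 I=18 G=16 D=12
Assign: B→slot 3, F→slot 2, E→slot 1, A skipped, H skipped, C skipped, I skipped, G skipped, D skipped.
Slots: [1:E] [2:F] [3:B]
Profit = 51 + 55 + 78 = 184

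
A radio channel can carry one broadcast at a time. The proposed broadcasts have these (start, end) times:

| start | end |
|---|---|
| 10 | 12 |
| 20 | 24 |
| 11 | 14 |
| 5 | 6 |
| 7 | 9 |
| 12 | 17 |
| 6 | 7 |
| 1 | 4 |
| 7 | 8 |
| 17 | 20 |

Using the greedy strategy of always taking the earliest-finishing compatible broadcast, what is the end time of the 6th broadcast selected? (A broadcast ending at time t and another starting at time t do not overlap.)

Order by finish time; keep every interval that doesn't clash with the previous kept one.
By end time: (1,4), (5,6), (6,7), (7,8), (7,9), (10,12), (11,14), (12,17), (17,20), (20,24).
Pick (1,4); next start ≥ 4 → (5,6); next start ≥ 6 → (6,7); next start ≥ 7 → (7,8); next start ≥ 8 → (10,12); next start ≥ 12 → (12,17); next start ≥ 17 → (17,20); next start ≥ 20 → (20,24).
Selected: (1,4) (5,6) (6,7) (7,8) (10,12) (12,17) (17,20) (20,24)

17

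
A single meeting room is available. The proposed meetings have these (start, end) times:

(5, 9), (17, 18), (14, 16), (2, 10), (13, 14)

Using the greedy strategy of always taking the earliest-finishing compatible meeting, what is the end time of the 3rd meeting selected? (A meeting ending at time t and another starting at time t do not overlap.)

16

Order by finish time; keep every interval that doesn't clash with the previous kept one.
By end time: (5,9), (2,10), (13,14), (14,16), (17,18).
Pick (5,9); next start ≥ 9 → (13,14); next start ≥ 14 → (14,16); next start ≥ 16 → (17,18).
Selected: (5,9) (13,14) (14,16) (17,18)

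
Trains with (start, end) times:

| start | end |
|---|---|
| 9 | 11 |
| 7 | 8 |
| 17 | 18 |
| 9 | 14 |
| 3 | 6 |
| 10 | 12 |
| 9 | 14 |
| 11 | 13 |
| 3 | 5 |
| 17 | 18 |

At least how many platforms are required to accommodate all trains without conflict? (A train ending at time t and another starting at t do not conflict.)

4

The answer is the maximum number of intervals overlapping at any instant.
Events (time:±→running): 3:+→1 3:+→2 5:-→1 6:-→0 7:+→1 8:-→0 9:+→1 9:+→2 9:+→3 10:+→4 … peak 4.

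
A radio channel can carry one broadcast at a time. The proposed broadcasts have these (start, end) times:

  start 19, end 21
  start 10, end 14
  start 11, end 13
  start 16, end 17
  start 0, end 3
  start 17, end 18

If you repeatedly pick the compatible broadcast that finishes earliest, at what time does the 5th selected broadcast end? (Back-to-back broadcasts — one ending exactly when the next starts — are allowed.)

Sorted by end: (0,3)  (11,13)  (10,14)  (16,17)  (17,18)  (19,21)
take (0,3); take (11,13); skip (10,14); take (16,17); take (17,18); take (19,21).
Selected: (0,3) (11,13) (16,17) (17,18) (19,21)

21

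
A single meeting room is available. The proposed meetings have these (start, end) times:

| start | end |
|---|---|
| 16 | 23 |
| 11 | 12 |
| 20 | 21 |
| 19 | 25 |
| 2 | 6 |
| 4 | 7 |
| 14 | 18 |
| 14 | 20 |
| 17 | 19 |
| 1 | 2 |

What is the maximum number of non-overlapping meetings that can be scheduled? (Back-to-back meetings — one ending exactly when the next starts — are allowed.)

5

Order by finish time; keep every interval that doesn't clash with the previous kept one.
By end time: (1,2), (2,6), (4,7), (11,12), (14,18), (17,19), (14,20), (20,21), (16,23), (19,25).
Pick (1,2); next start ≥ 2 → (2,6); next start ≥ 6 → (11,12); next start ≥ 12 → (14,18); next start ≥ 18 → (20,21).
Selected 5 meetings.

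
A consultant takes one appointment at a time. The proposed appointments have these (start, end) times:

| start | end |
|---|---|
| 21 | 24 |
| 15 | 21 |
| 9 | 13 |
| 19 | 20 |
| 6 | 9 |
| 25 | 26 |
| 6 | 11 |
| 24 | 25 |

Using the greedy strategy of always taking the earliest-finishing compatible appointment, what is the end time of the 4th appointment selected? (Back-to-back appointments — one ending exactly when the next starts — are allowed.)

24

Sort by end time and greedily take each interval whose start is ≥ the last chosen end.
Sorted by end: (6,9)  (6,11)  (9,13)  (19,20)  (15,21)  (21,24)  (24,25)  (25,26)
take (6,9); skip (6,11); take (9,13); take (19,20); take (21,24); take (24,25); take (25,26).
Selected: (6,9) (9,13) (19,20) (21,24) (24,25) (25,26)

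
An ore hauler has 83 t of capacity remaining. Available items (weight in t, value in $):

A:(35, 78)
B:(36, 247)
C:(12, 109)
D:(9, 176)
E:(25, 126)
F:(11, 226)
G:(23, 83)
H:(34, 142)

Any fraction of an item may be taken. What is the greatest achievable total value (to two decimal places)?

833.60

Greedy by value/weight ratio, highest first.
Order: F (226/11=20.55) > D (176/9=19.56) > C (109/12=9.08) > B (247/36=6.86) > E (126/25=5.04) > H (142/34=4.18) > G (83/23=3.61) > A (78/35=2.23)
Fill: take F (11 @ 226) → take D (9 @ 176) → take C (12 @ 109) → take B (36 @ 247) → take 15/25 of E → 75.60; 83/83 used.
Total value = 833.60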